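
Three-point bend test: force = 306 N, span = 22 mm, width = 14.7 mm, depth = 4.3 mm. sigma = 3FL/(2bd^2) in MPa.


sigma = 3*306*22/(2*14.7*4.3^2) = 37.2 MPa

37.2


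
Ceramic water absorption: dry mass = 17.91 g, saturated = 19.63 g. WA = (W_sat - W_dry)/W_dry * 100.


WA = (19.63 - 17.91) / 17.91 * 100 = 9.6%

9.6


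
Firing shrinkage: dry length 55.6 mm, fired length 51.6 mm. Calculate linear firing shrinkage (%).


FS = (55.6 - 51.6) / 55.6 * 100 = 7.19%

7.19


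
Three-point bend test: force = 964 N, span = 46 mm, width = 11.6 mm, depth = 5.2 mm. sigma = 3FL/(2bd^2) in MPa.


sigma = 3*964*46/(2*11.6*5.2^2) = 212.1 MPa

212.1


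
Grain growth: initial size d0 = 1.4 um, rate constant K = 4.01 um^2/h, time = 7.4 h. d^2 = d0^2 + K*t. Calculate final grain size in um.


d^2 = 1.4^2 + 4.01*7.4 = 31.634
d = sqrt(31.634) = 5.62 um

5.62


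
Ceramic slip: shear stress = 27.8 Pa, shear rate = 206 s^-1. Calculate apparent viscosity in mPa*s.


eta = tau/gamma * 1000 = 27.8/206 * 1000 = 135.0 mPa*s

135.0


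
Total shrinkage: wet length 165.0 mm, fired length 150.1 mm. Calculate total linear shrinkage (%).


TS = (165.0 - 150.1) / 165.0 * 100 = 9.03%

9.03


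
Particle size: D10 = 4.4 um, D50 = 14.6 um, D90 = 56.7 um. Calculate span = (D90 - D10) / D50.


Span = (56.7 - 4.4) / 14.6 = 52.3 / 14.6 = 3.582

3.582


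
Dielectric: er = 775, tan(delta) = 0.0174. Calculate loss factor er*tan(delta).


Loss = 775 * 0.0174 = 13.485

13.485


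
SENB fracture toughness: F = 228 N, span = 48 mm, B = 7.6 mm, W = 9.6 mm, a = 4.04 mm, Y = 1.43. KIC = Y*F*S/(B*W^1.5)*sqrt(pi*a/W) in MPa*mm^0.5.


KIC = 1.43*228*48/(7.6*9.6^1.5)*sqrt(pi*4.04/9.6) = 79.6

79.6


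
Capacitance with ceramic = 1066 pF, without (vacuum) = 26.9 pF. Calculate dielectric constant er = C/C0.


er = 1066 / 26.9 = 39.63

39.63


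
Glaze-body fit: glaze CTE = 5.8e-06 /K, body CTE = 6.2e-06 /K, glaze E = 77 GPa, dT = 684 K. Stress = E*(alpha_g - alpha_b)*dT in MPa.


Stress = 77*1000*(5.8e-06 - 6.2e-06)*684 = -21.1 MPa

-21.1


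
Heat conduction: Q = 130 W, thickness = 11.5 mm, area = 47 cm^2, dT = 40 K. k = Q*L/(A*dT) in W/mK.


k = 130*11.5/1000/(47/10000*40) = 7.95 W/mK

7.95


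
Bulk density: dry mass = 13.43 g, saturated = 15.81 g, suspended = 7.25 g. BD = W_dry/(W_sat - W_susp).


BD = 13.43 / (15.81 - 7.25) = 13.43 / 8.56 = 1.569 g/cm^3

1.569


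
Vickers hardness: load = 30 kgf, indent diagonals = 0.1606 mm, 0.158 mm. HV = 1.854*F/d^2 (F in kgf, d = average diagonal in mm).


d_avg = (0.1606+0.158)/2 = 0.1593 mm
HV = 1.854*30/0.1593^2 = 2192

2192


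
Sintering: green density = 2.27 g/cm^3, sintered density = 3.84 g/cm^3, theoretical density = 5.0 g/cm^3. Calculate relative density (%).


Relative = 3.84 / 5.0 * 100 = 76.8%

76.8


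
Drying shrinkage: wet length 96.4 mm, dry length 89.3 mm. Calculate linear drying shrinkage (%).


DS = (96.4 - 89.3) / 96.4 * 100 = 7.37%

7.37


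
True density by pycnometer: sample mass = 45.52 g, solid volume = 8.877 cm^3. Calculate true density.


TD = 45.52 / 8.877 = 5.128 g/cm^3

5.128


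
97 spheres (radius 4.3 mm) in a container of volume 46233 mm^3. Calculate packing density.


V_sphere = 4/3*pi*4.3^3 = 333.0381 mm^3
Total V = 97*333.0381 = 32304.6957 mm^3
PD = 32304.6957 / 46233 = 0.699

0.699


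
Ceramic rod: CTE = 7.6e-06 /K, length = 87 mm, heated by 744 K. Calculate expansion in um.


dL = 7.6e-06 * 87 * 744 * 1000 = 491.933 um

491.933


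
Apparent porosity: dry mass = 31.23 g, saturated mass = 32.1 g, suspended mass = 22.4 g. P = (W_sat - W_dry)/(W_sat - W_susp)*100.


P = (32.1 - 31.23) / (32.1 - 22.4) * 100 = 0.87 / 9.7 * 100 = 9.0%

9.0


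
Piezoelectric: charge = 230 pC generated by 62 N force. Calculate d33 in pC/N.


d33 = 230 / 62 = 3.7 pC/N

3.7


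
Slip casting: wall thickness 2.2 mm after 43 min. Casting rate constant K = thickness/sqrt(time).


K = 2.2 / sqrt(43) = 2.2 / 6.5574 = 0.335 mm/min^0.5

0.335


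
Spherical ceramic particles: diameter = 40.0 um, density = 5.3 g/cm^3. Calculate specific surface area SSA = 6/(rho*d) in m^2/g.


SSA = 6 / (5.3 * 40.0) = 0.028 m^2/g

0.028


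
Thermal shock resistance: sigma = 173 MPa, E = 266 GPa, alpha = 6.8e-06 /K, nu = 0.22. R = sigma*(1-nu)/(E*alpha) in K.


R = 173*(1-0.22)/(266*1000*6.8e-06) = 75 K

75


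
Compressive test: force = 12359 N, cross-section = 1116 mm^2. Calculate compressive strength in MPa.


CS = 12359 / 1116 = 11.1 MPa

11.1


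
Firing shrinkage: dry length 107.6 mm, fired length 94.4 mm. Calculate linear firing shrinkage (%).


FS = (107.6 - 94.4) / 107.6 * 100 = 12.27%

12.27


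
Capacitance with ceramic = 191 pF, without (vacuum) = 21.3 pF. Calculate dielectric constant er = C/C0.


er = 191 / 21.3 = 8.97

8.97


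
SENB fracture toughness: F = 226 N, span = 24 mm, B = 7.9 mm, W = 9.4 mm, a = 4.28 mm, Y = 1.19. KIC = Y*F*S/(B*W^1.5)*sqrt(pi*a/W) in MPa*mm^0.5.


KIC = 1.19*226*24/(7.9*9.4^1.5)*sqrt(pi*4.28/9.4) = 33.91

33.91


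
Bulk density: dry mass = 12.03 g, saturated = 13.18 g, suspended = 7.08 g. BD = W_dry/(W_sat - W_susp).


BD = 12.03 / (13.18 - 7.08) = 12.03 / 6.1 = 1.972 g/cm^3

1.972


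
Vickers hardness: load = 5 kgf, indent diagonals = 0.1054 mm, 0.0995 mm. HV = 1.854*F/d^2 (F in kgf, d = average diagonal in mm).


d_avg = (0.1054+0.0995)/2 = 0.10245 mm
HV = 1.854*5/0.10245^2 = 883

883


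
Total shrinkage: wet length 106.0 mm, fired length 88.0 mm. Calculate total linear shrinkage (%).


TS = (106.0 - 88.0) / 106.0 * 100 = 16.98%

16.98


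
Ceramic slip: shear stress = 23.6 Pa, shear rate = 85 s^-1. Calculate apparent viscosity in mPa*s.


eta = tau/gamma * 1000 = 23.6/85 * 1000 = 277.6 mPa*s

277.6


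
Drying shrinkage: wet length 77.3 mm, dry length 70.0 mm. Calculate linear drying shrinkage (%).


DS = (77.3 - 70.0) / 77.3 * 100 = 9.44%

9.44


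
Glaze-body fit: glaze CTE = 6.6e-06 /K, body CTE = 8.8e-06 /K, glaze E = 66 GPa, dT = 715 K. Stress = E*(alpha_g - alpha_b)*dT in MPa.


Stress = 66*1000*(6.6e-06 - 8.8e-06)*715 = -103.8 MPa

-103.8


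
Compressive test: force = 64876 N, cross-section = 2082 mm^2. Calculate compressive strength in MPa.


CS = 64876 / 2082 = 31.2 MPa

31.2


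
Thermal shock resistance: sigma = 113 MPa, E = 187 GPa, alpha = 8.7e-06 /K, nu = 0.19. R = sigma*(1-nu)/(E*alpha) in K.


R = 113*(1-0.19)/(187*1000*8.7e-06) = 56 K

56


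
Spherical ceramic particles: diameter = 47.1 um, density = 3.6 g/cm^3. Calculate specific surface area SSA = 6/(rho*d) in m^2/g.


SSA = 6 / (3.6 * 47.1) = 0.035 m^2/g

0.035


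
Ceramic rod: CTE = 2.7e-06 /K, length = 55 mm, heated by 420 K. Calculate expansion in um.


dL = 2.7e-06 * 55 * 420 * 1000 = 62.37 um

62.37


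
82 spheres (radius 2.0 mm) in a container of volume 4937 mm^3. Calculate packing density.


V_sphere = 4/3*pi*2.0^3 = 33.5103 mm^3
Total V = 82*33.5103 = 2747.8446 mm^3
PD = 2747.8446 / 4937 = 0.557

0.557


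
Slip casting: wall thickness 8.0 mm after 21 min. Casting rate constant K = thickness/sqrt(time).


K = 8.0 / sqrt(21) = 8.0 / 4.5826 = 1.746 mm/min^0.5

1.746


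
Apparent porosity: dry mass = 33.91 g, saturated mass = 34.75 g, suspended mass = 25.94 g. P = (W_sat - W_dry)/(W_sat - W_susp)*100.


P = (34.75 - 33.91) / (34.75 - 25.94) * 100 = 0.84 / 8.81 * 100 = 9.5%

9.5


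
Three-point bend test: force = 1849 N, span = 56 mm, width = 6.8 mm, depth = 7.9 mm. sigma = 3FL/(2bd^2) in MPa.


sigma = 3*1849*56/(2*6.8*7.9^2) = 366.0 MPa

366.0


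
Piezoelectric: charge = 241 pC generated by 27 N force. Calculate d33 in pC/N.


d33 = 241 / 27 = 8.9 pC/N

8.9


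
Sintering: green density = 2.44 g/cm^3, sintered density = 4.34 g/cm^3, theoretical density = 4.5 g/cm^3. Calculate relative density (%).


Relative = 4.34 / 4.5 * 100 = 96.4%

96.4


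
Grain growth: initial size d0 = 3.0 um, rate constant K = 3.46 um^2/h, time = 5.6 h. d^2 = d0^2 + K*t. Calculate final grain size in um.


d^2 = 3.0^2 + 3.46*5.6 = 28.376
d = sqrt(28.376) = 5.33 um

5.33


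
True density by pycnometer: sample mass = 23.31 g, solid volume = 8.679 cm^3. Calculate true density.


TD = 23.31 / 8.679 = 2.686 g/cm^3

2.686


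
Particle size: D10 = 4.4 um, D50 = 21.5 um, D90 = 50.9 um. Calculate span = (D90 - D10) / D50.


Span = (50.9 - 4.4) / 21.5 = 46.5 / 21.5 = 2.163

2.163


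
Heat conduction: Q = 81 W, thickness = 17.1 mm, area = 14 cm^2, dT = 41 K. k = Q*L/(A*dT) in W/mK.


k = 81*17.1/1000/(14/10000*41) = 24.13 W/mK

24.13


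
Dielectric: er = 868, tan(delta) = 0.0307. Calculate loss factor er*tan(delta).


Loss = 868 * 0.0307 = 26.648

26.648


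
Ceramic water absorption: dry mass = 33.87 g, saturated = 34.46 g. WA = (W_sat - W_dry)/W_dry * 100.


WA = (34.46 - 33.87) / 33.87 * 100 = 1.74%

1.74


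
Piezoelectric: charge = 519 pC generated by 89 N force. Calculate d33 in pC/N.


d33 = 519 / 89 = 5.8 pC/N

5.8


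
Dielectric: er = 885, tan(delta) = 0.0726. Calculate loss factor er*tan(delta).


Loss = 885 * 0.0726 = 64.251

64.251


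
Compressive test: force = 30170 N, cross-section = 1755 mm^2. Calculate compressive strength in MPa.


CS = 30170 / 1755 = 17.2 MPa

17.2


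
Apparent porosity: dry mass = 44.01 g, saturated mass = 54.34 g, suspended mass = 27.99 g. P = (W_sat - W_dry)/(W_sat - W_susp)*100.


P = (54.34 - 44.01) / (54.34 - 27.99) * 100 = 10.33 / 26.35 * 100 = 39.2%

39.2


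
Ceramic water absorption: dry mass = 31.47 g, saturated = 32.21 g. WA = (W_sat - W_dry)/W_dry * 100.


WA = (32.21 - 31.47) / 31.47 * 100 = 2.35%

2.35


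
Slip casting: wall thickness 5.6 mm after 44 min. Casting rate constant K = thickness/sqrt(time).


K = 5.6 / sqrt(44) = 5.6 / 6.6332 = 0.844 mm/min^0.5

0.844


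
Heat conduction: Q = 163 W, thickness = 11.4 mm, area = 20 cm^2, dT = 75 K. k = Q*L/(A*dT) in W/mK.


k = 163*11.4/1000/(20/10000*75) = 12.39 W/mK

12.39


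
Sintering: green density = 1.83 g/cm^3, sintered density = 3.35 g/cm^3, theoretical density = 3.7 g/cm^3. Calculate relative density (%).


Relative = 3.35 / 3.7 * 100 = 90.5%

90.5


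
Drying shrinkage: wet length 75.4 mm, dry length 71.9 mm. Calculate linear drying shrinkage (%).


DS = (75.4 - 71.9) / 75.4 * 100 = 4.64%

4.64


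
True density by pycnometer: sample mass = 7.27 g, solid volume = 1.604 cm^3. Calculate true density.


TD = 7.27 / 1.604 = 4.532 g/cm^3

4.532


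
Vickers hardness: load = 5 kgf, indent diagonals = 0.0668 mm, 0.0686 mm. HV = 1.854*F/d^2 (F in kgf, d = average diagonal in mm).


d_avg = (0.0668+0.0686)/2 = 0.0677 mm
HV = 1.854*5/0.0677^2 = 2023

2023


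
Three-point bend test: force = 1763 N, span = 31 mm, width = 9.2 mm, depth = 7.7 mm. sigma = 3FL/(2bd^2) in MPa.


sigma = 3*1763*31/(2*9.2*7.7^2) = 150.3 MPa

150.3


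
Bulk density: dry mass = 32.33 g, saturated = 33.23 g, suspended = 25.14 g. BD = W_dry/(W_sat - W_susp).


BD = 32.33 / (33.23 - 25.14) = 32.33 / 8.09 = 3.996 g/cm^3

3.996


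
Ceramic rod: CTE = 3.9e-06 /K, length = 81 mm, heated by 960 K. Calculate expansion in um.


dL = 3.9e-06 * 81 * 960 * 1000 = 303.264 um

303.264


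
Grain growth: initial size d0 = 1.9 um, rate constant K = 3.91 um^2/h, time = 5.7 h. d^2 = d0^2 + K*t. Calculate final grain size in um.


d^2 = 1.9^2 + 3.91*5.7 = 25.897
d = sqrt(25.897) = 5.09 um

5.09


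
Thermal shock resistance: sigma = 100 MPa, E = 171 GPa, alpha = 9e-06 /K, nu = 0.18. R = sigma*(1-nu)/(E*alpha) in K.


R = 100*(1-0.18)/(171*1000*9e-06) = 53 K

53


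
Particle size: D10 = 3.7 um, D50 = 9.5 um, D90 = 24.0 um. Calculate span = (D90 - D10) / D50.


Span = (24.0 - 3.7) / 9.5 = 20.3 / 9.5 = 2.137

2.137


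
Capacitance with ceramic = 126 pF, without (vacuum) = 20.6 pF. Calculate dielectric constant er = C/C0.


er = 126 / 20.6 = 6.12

6.12


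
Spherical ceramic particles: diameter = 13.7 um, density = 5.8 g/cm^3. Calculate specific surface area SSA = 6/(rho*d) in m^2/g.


SSA = 6 / (5.8 * 13.7) = 0.076 m^2/g

0.076


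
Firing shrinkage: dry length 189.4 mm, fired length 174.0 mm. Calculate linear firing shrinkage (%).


FS = (189.4 - 174.0) / 189.4 * 100 = 8.13%

8.13


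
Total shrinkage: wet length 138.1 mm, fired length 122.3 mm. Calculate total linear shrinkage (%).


TS = (138.1 - 122.3) / 138.1 * 100 = 11.44%

11.44


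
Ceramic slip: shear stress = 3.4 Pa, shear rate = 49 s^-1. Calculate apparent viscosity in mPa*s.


eta = tau/gamma * 1000 = 3.4/49 * 1000 = 69.4 mPa*s

69.4


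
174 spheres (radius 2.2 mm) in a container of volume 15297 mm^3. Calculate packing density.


V_sphere = 4/3*pi*2.2^3 = 44.6022 mm^3
Total V = 174*44.6022 = 7760.7828 mm^3
PD = 7760.7828 / 15297 = 0.507

0.507


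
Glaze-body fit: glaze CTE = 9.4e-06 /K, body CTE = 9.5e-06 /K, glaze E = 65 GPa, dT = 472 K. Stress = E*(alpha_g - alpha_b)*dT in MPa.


Stress = 65*1000*(9.4e-06 - 9.5e-06)*472 = -3.1 MPa

-3.1


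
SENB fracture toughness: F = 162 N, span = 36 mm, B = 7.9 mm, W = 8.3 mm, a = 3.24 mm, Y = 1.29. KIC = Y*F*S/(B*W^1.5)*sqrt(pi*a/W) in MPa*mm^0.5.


KIC = 1.29*162*36/(7.9*8.3^1.5)*sqrt(pi*3.24/8.3) = 44.1

44.1


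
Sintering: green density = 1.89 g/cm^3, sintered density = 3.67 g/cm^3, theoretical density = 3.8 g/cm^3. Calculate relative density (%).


Relative = 3.67 / 3.8 * 100 = 96.6%

96.6


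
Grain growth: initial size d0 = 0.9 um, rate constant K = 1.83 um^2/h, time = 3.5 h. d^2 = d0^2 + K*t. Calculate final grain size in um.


d^2 = 0.9^2 + 1.83*3.5 = 7.215
d = sqrt(7.215) = 2.69 um

2.69


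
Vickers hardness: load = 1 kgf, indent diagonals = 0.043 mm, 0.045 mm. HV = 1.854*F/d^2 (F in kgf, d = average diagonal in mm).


d_avg = (0.043+0.045)/2 = 0.044 mm
HV = 1.854*1/0.044^2 = 958

958


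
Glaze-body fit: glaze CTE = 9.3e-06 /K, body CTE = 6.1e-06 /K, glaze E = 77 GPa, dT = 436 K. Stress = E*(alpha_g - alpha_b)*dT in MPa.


Stress = 77*1000*(9.3e-06 - 6.1e-06)*436 = 107.4 MPa

107.4


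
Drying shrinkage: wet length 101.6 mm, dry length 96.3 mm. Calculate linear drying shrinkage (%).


DS = (101.6 - 96.3) / 101.6 * 100 = 5.22%

5.22


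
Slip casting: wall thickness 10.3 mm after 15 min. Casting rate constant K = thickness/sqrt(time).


K = 10.3 / sqrt(15) = 10.3 / 3.873 = 2.659 mm/min^0.5

2.659


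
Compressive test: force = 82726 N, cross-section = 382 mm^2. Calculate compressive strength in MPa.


CS = 82726 / 382 = 216.6 MPa

216.6


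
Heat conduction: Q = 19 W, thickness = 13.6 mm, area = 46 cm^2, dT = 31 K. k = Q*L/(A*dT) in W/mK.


k = 19*13.6/1000/(46/10000*31) = 1.81 W/mK

1.81


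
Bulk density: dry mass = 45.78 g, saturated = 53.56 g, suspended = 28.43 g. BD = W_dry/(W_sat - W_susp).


BD = 45.78 / (53.56 - 28.43) = 45.78 / 25.13 = 1.822 g/cm^3

1.822


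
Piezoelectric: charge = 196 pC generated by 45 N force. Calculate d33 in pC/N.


d33 = 196 / 45 = 4.4 pC/N

4.4


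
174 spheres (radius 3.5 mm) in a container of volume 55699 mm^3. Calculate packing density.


V_sphere = 4/3*pi*3.5^3 = 179.5944 mm^3
Total V = 174*179.5944 = 31249.4256 mm^3
PD = 31249.4256 / 55699 = 0.561

0.561


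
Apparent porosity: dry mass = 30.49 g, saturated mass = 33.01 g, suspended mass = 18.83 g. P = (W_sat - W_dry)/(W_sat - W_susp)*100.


P = (33.01 - 30.49) / (33.01 - 18.83) * 100 = 2.52 / 14.18 * 100 = 17.8%

17.8


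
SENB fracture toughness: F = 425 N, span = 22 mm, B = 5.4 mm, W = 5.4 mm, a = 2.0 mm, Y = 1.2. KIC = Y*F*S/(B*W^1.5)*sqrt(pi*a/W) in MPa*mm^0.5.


KIC = 1.2*425*22/(5.4*5.4^1.5)*sqrt(pi*2.0/5.4) = 178.61

178.61


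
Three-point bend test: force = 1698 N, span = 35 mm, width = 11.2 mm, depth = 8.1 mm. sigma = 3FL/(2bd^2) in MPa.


sigma = 3*1698*35/(2*11.2*8.1^2) = 121.3 MPa

121.3


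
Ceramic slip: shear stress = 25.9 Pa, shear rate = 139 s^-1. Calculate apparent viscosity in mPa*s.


eta = tau/gamma * 1000 = 25.9/139 * 1000 = 186.3 mPa*s

186.3


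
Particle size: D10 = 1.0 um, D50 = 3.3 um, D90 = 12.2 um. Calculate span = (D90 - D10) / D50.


Span = (12.2 - 1.0) / 3.3 = 11.2 / 3.3 = 3.394

3.394


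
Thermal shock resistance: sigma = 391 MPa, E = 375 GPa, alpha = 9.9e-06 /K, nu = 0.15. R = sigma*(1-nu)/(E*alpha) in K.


R = 391*(1-0.15)/(375*1000*9.9e-06) = 90 K

90


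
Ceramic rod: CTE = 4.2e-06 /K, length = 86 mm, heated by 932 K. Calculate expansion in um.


dL = 4.2e-06 * 86 * 932 * 1000 = 336.638 um

336.638


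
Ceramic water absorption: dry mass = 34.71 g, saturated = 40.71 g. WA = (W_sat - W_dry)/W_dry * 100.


WA = (40.71 - 34.71) / 34.71 * 100 = 17.29%

17.29


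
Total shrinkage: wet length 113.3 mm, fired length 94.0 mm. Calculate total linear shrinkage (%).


TS = (113.3 - 94.0) / 113.3 * 100 = 17.03%

17.03


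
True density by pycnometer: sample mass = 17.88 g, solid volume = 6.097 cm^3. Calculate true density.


TD = 17.88 / 6.097 = 2.933 g/cm^3

2.933


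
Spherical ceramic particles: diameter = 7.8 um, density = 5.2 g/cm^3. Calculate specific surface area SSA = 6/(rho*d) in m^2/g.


SSA = 6 / (5.2 * 7.8) = 0.148 m^2/g

0.148


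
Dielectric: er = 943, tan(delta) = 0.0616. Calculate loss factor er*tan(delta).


Loss = 943 * 0.0616 = 58.089

58.089


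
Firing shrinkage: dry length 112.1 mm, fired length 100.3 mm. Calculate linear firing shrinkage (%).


FS = (112.1 - 100.3) / 112.1 * 100 = 10.53%

10.53


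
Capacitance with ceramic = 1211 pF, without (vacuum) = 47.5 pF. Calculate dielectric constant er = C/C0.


er = 1211 / 47.5 = 25.49

25.49


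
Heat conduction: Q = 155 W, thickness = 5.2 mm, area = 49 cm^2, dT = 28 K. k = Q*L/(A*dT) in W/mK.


k = 155*5.2/1000/(49/10000*28) = 5.87 W/mK

5.87


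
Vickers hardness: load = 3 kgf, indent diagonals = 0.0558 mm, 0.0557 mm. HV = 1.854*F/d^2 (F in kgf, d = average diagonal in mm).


d_avg = (0.0558+0.0557)/2 = 0.05575 mm
HV = 1.854*3/0.05575^2 = 1790

1790


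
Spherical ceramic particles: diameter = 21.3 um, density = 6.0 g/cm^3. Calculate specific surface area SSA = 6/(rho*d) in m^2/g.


SSA = 6 / (6.0 * 21.3) = 0.047 m^2/g

0.047


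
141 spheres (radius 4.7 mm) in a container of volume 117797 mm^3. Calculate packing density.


V_sphere = 4/3*pi*4.7^3 = 434.8928 mm^3
Total V = 141*434.8928 = 61319.8848 mm^3
PD = 61319.8848 / 117797 = 0.521

0.521


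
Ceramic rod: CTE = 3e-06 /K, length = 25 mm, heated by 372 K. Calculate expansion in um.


dL = 3e-06 * 25 * 372 * 1000 = 27.9 um

27.9


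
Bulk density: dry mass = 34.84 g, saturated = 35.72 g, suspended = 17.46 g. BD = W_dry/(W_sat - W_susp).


BD = 34.84 / (35.72 - 17.46) = 34.84 / 18.26 = 1.908 g/cm^3

1.908


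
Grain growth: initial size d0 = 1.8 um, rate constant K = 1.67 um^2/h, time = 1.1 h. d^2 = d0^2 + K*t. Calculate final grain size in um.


d^2 = 1.8^2 + 1.67*1.1 = 5.077
d = sqrt(5.077) = 2.25 um

2.25


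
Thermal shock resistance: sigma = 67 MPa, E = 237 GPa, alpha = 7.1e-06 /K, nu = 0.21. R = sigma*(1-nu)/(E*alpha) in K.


R = 67*(1-0.21)/(237*1000*7.1e-06) = 31 K

31


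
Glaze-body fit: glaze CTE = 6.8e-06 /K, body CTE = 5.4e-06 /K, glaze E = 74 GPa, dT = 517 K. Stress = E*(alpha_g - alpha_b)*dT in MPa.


Stress = 74*1000*(6.8e-06 - 5.4e-06)*517 = 53.6 MPa

53.6


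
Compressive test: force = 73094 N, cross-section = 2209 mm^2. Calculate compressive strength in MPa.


CS = 73094 / 2209 = 33.1 MPa

33.1


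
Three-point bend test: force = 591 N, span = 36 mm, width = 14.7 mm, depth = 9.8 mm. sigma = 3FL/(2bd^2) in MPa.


sigma = 3*591*36/(2*14.7*9.8^2) = 22.6 MPa

22.6


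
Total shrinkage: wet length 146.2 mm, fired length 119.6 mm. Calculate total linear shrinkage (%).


TS = (146.2 - 119.6) / 146.2 * 100 = 18.19%

18.19


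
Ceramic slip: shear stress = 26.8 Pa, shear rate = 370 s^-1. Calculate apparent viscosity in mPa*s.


eta = tau/gamma * 1000 = 26.8/370 * 1000 = 72.4 mPa*s

72.4


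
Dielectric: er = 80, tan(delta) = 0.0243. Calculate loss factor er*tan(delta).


Loss = 80 * 0.0243 = 1.944

1.944


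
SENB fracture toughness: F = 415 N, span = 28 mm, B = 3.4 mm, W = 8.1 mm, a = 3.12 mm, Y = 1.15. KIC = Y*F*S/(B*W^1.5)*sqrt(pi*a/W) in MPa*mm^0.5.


KIC = 1.15*415*28/(3.4*8.1^1.5)*sqrt(pi*3.12/8.1) = 187.55

187.55


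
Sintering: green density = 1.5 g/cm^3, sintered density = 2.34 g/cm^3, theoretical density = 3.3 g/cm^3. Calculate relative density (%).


Relative = 2.34 / 3.3 * 100 = 70.9%

70.9


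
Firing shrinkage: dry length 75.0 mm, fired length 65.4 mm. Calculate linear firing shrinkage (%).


FS = (75.0 - 65.4) / 75.0 * 100 = 12.8%

12.8


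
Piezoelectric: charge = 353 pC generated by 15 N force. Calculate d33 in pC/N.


d33 = 353 / 15 = 23.5 pC/N

23.5


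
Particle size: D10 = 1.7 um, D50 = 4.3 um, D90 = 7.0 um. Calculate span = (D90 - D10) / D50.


Span = (7.0 - 1.7) / 4.3 = 5.3 / 4.3 = 1.233

1.233


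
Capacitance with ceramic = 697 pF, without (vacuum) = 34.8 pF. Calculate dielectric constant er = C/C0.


er = 697 / 34.8 = 20.03

20.03


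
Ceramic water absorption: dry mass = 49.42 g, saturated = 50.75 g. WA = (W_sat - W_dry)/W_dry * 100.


WA = (50.75 - 49.42) / 49.42 * 100 = 2.69%

2.69


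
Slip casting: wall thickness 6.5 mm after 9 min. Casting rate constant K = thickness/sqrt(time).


K = 6.5 / sqrt(9) = 6.5 / 3.0 = 2.167 mm/min^0.5

2.167


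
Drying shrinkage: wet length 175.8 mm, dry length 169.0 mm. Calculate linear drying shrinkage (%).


DS = (175.8 - 169.0) / 175.8 * 100 = 3.87%

3.87


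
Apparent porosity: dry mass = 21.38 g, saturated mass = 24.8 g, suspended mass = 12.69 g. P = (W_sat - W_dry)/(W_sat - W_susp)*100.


P = (24.8 - 21.38) / (24.8 - 12.69) * 100 = 3.42 / 12.11 * 100 = 28.2%

28.2


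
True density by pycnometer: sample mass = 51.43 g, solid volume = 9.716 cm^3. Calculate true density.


TD = 51.43 / 9.716 = 5.293 g/cm^3

5.293


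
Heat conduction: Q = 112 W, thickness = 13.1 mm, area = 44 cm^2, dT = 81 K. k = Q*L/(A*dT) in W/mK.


k = 112*13.1/1000/(44/10000*81) = 4.12 W/mK

4.12


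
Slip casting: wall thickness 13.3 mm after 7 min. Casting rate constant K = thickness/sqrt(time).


K = 13.3 / sqrt(7) = 13.3 / 2.6458 = 5.027 mm/min^0.5

5.027


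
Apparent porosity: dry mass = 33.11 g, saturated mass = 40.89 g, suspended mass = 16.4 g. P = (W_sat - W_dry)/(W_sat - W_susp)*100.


P = (40.89 - 33.11) / (40.89 - 16.4) * 100 = 7.78 / 24.49 * 100 = 31.8%

31.8


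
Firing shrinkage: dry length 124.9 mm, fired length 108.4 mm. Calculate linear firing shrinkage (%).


FS = (124.9 - 108.4) / 124.9 * 100 = 13.21%

13.21


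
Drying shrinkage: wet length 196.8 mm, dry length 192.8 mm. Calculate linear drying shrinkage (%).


DS = (196.8 - 192.8) / 196.8 * 100 = 2.03%

2.03


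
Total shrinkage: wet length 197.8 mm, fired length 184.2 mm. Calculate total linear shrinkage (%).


TS = (197.8 - 184.2) / 197.8 * 100 = 6.88%

6.88


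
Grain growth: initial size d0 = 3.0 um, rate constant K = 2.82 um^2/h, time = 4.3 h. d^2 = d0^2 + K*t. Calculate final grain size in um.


d^2 = 3.0^2 + 2.82*4.3 = 21.126
d = sqrt(21.126) = 4.6 um

4.6


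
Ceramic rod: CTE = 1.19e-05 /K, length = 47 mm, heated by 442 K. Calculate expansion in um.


dL = 1.19e-05 * 47 * 442 * 1000 = 247.211 um

247.211


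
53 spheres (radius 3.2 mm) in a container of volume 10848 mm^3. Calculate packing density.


V_sphere = 4/3*pi*3.2^3 = 137.2583 mm^3
Total V = 53*137.2583 = 7274.6899 mm^3
PD = 7274.6899 / 10848 = 0.671

0.671


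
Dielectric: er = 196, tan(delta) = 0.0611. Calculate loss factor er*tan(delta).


Loss = 196 * 0.0611 = 11.976

11.976


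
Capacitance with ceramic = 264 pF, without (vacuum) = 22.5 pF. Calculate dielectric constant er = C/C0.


er = 264 / 22.5 = 11.73

11.73


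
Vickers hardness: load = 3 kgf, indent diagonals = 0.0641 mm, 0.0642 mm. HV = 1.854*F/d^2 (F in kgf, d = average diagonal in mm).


d_avg = (0.0641+0.0642)/2 = 0.06415 mm
HV = 1.854*3/0.06415^2 = 1352

1352


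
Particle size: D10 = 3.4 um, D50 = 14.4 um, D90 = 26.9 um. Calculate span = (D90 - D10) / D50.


Span = (26.9 - 3.4) / 14.4 = 23.5 / 14.4 = 1.632

1.632


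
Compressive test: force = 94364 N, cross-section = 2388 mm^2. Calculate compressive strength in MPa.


CS = 94364 / 2388 = 39.5 MPa

39.5


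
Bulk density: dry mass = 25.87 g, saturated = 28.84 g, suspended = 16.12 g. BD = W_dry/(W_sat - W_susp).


BD = 25.87 / (28.84 - 16.12) = 25.87 / 12.72 = 2.034 g/cm^3

2.034


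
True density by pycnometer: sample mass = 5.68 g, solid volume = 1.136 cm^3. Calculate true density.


TD = 5.68 / 1.136 = 5.0 g/cm^3

5.0


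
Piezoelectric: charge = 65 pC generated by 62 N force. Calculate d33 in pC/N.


d33 = 65 / 62 = 1.0 pC/N

1.0


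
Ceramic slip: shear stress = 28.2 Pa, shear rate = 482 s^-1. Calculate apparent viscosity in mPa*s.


eta = tau/gamma * 1000 = 28.2/482 * 1000 = 58.5 mPa*s

58.5


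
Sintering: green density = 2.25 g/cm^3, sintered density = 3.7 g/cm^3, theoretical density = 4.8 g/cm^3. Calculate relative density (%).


Relative = 3.7 / 4.8 * 100 = 77.1%

77.1


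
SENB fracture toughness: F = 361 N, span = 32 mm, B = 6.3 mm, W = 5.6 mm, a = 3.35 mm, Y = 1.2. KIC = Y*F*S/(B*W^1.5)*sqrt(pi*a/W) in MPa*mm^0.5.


KIC = 1.2*361*32/(6.3*5.6^1.5)*sqrt(pi*3.35/5.6) = 227.62

227.62


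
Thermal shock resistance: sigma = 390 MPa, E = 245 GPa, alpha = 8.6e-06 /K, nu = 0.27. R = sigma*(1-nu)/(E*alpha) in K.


R = 390*(1-0.27)/(245*1000*8.6e-06) = 135 K

135


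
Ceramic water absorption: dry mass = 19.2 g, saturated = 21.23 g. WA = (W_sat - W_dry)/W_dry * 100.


WA = (21.23 - 19.2) / 19.2 * 100 = 10.57%

10.57


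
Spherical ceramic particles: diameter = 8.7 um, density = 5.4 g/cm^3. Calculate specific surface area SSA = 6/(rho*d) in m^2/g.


SSA = 6 / (5.4 * 8.7) = 0.128 m^2/g

0.128


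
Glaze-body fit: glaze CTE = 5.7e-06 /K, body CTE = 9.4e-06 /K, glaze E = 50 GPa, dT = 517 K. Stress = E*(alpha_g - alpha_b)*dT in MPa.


Stress = 50*1000*(5.7e-06 - 9.4e-06)*517 = -95.6 MPa

-95.6


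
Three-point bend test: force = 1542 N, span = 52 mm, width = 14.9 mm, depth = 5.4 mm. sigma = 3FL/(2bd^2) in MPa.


sigma = 3*1542*52/(2*14.9*5.4^2) = 276.8 MPa

276.8


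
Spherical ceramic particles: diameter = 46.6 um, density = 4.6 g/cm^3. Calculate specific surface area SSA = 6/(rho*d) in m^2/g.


SSA = 6 / (4.6 * 46.6) = 0.028 m^2/g

0.028


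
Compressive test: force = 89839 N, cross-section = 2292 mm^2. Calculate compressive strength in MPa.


CS = 89839 / 2292 = 39.2 MPa

39.2


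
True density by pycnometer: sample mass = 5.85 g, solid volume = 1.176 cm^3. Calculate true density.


TD = 5.85 / 1.176 = 4.974 g/cm^3

4.974


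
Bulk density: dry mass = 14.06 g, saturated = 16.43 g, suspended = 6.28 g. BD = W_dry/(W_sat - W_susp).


BD = 14.06 / (16.43 - 6.28) = 14.06 / 10.15 = 1.385 g/cm^3

1.385


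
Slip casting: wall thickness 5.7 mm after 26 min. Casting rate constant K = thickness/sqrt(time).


K = 5.7 / sqrt(26) = 5.7 / 5.099 = 1.118 mm/min^0.5

1.118


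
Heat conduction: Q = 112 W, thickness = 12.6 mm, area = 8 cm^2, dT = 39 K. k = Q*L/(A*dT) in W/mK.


k = 112*12.6/1000/(8/10000*39) = 45.23 W/mK

45.23


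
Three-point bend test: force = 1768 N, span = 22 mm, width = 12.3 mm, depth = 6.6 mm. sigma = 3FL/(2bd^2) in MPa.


sigma = 3*1768*22/(2*12.3*6.6^2) = 108.9 MPa

108.9


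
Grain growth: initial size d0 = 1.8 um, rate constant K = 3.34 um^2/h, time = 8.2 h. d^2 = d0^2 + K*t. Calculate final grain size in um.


d^2 = 1.8^2 + 3.34*8.2 = 30.628
d = sqrt(30.628) = 5.53 um

5.53


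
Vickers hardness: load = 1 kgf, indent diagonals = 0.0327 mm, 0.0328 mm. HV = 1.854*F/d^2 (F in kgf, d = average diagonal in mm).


d_avg = (0.0327+0.0328)/2 = 0.03275 mm
HV = 1.854*1/0.03275^2 = 1729

1729


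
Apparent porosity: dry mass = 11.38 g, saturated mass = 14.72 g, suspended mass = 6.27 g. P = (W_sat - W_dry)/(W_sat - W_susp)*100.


P = (14.72 - 11.38) / (14.72 - 6.27) * 100 = 3.34 / 8.45 * 100 = 39.5%

39.5


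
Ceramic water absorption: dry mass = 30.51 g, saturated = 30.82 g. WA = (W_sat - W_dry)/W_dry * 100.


WA = (30.82 - 30.51) / 30.51 * 100 = 1.02%

1.02


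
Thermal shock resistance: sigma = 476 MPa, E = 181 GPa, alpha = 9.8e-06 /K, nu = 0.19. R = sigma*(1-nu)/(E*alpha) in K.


R = 476*(1-0.19)/(181*1000*9.8e-06) = 217 K

217


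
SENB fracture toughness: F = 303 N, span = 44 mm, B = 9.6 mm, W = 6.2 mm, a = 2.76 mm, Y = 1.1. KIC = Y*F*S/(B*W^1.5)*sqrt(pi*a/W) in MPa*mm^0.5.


KIC = 1.1*303*44/(9.6*6.2^1.5)*sqrt(pi*2.76/6.2) = 117.02

117.02


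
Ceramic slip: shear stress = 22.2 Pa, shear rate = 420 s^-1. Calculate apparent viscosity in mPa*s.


eta = tau/gamma * 1000 = 22.2/420 * 1000 = 52.9 mPa*s

52.9


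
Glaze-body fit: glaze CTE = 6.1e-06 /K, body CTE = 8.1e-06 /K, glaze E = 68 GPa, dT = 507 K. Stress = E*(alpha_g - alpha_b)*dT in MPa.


Stress = 68*1000*(6.1e-06 - 8.1e-06)*507 = -69.0 MPa

-69.0


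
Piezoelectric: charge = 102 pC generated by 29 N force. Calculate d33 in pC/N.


d33 = 102 / 29 = 3.5 pC/N

3.5


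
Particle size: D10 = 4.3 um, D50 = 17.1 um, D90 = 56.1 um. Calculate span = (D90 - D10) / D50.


Span = (56.1 - 4.3) / 17.1 = 51.8 / 17.1 = 3.029

3.029


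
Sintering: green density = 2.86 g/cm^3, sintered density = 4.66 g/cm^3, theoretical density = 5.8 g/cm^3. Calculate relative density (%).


Relative = 4.66 / 5.8 * 100 = 80.3%

80.3


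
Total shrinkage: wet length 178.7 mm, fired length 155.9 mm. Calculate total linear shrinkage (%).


TS = (178.7 - 155.9) / 178.7 * 100 = 12.76%

12.76


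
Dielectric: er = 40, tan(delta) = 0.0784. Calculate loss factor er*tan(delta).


Loss = 40 * 0.0784 = 3.136

3.136


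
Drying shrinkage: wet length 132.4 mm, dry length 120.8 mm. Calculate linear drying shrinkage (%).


DS = (132.4 - 120.8) / 132.4 * 100 = 8.76%

8.76


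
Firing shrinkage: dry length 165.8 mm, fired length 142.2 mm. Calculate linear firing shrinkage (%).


FS = (165.8 - 142.2) / 165.8 * 100 = 14.23%

14.23


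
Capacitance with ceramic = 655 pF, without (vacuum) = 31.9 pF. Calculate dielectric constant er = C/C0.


er = 655 / 31.9 = 20.53

20.53


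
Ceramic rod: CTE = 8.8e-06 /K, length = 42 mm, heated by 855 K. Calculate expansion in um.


dL = 8.8e-06 * 42 * 855 * 1000 = 316.008 um

316.008


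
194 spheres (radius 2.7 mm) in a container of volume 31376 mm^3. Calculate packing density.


V_sphere = 4/3*pi*2.7^3 = 82.448 mm^3
Total V = 194*82.448 = 15994.912 mm^3
PD = 15994.912 / 31376 = 0.51

0.51


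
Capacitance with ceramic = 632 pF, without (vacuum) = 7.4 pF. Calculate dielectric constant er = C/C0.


er = 632 / 7.4 = 85.41

85.41


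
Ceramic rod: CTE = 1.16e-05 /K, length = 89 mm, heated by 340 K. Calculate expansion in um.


dL = 1.16e-05 * 89 * 340 * 1000 = 351.016 um

351.016


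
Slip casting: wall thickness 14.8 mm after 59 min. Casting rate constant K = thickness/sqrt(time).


K = 14.8 / sqrt(59) = 14.8 / 7.6811 = 1.927 mm/min^0.5

1.927


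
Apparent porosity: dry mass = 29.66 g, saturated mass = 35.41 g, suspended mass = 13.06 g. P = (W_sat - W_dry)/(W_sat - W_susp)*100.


P = (35.41 - 29.66) / (35.41 - 13.06) * 100 = 5.75 / 22.35 * 100 = 25.7%

25.7


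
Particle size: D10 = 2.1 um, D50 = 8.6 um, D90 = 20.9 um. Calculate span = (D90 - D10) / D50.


Span = (20.9 - 2.1) / 8.6 = 18.8 / 8.6 = 2.186

2.186


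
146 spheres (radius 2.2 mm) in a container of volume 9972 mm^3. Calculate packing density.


V_sphere = 4/3*pi*2.2^3 = 44.6022 mm^3
Total V = 146*44.6022 = 6511.9212 mm^3
PD = 6511.9212 / 9972 = 0.653

0.653


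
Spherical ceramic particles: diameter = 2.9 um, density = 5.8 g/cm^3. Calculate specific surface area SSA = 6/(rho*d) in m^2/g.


SSA = 6 / (5.8 * 2.9) = 0.357 m^2/g

0.357


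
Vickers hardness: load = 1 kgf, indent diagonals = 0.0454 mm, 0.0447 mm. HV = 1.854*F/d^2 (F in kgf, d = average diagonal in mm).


d_avg = (0.0454+0.0447)/2 = 0.04505 mm
HV = 1.854*1/0.04505^2 = 914

914


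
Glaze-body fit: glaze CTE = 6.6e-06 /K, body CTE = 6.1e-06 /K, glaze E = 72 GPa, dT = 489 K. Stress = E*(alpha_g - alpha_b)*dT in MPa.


Stress = 72*1000*(6.6e-06 - 6.1e-06)*489 = 17.6 MPa

17.6


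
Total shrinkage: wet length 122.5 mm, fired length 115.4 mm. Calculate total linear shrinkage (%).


TS = (122.5 - 115.4) / 122.5 * 100 = 5.8%

5.8


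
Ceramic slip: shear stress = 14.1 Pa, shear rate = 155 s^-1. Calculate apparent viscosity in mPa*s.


eta = tau/gamma * 1000 = 14.1/155 * 1000 = 91.0 mPa*s

91.0


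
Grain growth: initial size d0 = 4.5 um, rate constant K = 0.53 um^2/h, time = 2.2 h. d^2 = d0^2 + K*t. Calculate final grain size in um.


d^2 = 4.5^2 + 0.53*2.2 = 21.416
d = sqrt(21.416) = 4.63 um

4.63


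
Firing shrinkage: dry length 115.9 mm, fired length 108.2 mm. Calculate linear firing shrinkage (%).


FS = (115.9 - 108.2) / 115.9 * 100 = 6.64%

6.64


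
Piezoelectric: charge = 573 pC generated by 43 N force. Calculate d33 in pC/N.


d33 = 573 / 43 = 13.3 pC/N

13.3


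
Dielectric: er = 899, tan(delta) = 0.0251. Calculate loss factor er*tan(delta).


Loss = 899 * 0.0251 = 22.565

22.565


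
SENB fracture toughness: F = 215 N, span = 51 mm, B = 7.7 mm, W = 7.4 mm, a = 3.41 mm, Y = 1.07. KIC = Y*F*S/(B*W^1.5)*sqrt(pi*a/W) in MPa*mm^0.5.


KIC = 1.07*215*51/(7.7*7.4^1.5)*sqrt(pi*3.41/7.4) = 91.07

91.07


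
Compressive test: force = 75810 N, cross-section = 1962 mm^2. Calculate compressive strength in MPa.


CS = 75810 / 1962 = 38.6 MPa

38.6


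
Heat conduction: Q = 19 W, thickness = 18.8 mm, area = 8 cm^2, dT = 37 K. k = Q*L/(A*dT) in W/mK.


k = 19*18.8/1000/(8/10000*37) = 12.07 W/mK

12.07


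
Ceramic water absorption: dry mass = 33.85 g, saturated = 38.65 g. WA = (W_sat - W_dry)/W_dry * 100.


WA = (38.65 - 33.85) / 33.85 * 100 = 14.18%

14.18


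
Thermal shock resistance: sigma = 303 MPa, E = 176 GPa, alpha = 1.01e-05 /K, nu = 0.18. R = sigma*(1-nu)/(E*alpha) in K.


R = 303*(1-0.18)/(176*1000*1.01e-05) = 140 K

140


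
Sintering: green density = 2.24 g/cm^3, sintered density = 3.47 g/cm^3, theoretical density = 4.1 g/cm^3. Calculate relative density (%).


Relative = 3.47 / 4.1 * 100 = 84.6%

84.6


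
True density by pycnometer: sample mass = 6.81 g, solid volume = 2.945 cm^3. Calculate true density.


TD = 6.81 / 2.945 = 2.312 g/cm^3

2.312


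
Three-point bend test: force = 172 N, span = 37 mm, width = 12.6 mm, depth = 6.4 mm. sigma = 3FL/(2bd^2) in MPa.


sigma = 3*172*37/(2*12.6*6.4^2) = 18.5 MPa

18.5


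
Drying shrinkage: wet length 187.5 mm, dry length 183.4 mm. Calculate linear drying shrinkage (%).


DS = (187.5 - 183.4) / 187.5 * 100 = 2.19%

2.19


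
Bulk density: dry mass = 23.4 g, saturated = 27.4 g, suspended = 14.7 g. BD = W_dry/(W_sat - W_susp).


BD = 23.4 / (27.4 - 14.7) = 23.4 / 12.7 = 1.843 g/cm^3

1.843


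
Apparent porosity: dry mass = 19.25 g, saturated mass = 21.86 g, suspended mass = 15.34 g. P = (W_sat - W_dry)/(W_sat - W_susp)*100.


P = (21.86 - 19.25) / (21.86 - 15.34) * 100 = 2.61 / 6.52 * 100 = 40.0%

40.0


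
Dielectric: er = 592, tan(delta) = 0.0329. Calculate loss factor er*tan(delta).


Loss = 592 * 0.0329 = 19.477

19.477


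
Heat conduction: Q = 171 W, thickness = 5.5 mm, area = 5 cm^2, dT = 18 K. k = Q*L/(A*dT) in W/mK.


k = 171*5.5/1000/(5/10000*18) = 104.5 W/mK

104.5


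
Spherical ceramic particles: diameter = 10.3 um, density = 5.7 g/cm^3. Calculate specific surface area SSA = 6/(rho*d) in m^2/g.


SSA = 6 / (5.7 * 10.3) = 0.102 m^2/g

0.102


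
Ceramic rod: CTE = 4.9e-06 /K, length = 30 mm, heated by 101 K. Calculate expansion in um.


dL = 4.9e-06 * 30 * 101 * 1000 = 14.847 um

14.847


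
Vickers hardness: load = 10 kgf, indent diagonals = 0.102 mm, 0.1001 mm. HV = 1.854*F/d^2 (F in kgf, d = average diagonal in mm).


d_avg = (0.102+0.1001)/2 = 0.10105 mm
HV = 1.854*10/0.10105^2 = 1816

1816


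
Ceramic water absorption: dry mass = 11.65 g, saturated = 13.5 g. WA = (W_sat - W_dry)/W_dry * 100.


WA = (13.5 - 11.65) / 11.65 * 100 = 15.88%

15.88


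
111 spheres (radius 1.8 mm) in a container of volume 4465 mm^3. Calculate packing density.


V_sphere = 4/3*pi*1.8^3 = 24.429 mm^3
Total V = 111*24.429 = 2711.619 mm^3
PD = 2711.619 / 4465 = 0.607

0.607


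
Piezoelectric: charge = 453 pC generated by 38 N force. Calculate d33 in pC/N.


d33 = 453 / 38 = 11.9 pC/N

11.9


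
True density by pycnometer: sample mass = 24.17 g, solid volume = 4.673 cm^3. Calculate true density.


TD = 24.17 / 4.673 = 5.172 g/cm^3

5.172


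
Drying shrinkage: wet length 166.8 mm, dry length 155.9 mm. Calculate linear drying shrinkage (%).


DS = (166.8 - 155.9) / 166.8 * 100 = 6.53%

6.53


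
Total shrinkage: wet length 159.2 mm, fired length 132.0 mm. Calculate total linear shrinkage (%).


TS = (159.2 - 132.0) / 159.2 * 100 = 17.09%

17.09


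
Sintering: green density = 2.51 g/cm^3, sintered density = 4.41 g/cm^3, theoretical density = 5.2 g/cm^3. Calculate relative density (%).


Relative = 4.41 / 5.2 * 100 = 84.8%

84.8


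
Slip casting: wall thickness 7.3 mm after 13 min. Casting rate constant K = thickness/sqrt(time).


K = 7.3 / sqrt(13) = 7.3 / 3.6056 = 2.025 mm/min^0.5

2.025


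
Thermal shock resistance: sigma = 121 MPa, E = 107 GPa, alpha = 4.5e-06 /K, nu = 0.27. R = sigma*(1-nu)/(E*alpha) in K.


R = 121*(1-0.27)/(107*1000*4.5e-06) = 183 K

183


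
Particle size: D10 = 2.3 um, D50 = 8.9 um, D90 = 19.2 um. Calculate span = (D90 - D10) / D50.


Span = (19.2 - 2.3) / 8.9 = 16.9 / 8.9 = 1.899

1.899


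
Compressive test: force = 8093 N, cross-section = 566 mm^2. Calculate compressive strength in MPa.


CS = 8093 / 566 = 14.3 MPa

14.3


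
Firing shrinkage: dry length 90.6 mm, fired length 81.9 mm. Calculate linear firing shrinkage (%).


FS = (90.6 - 81.9) / 90.6 * 100 = 9.6%

9.6


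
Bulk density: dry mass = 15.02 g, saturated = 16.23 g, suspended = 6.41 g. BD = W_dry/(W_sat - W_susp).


BD = 15.02 / (16.23 - 6.41) = 15.02 / 9.82 = 1.53 g/cm^3

1.53


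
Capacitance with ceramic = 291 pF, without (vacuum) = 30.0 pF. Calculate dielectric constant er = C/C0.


er = 291 / 30.0 = 9.7

9.7


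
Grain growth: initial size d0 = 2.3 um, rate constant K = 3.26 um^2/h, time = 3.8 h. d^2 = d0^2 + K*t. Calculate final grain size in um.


d^2 = 2.3^2 + 3.26*3.8 = 17.678
d = sqrt(17.678) = 4.2 um

4.2


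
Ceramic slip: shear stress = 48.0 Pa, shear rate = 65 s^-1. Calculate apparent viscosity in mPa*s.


eta = tau/gamma * 1000 = 48.0/65 * 1000 = 738.5 mPa*s

738.5


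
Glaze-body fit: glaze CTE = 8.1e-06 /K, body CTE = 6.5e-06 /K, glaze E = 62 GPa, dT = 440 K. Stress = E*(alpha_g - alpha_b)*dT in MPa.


Stress = 62*1000*(8.1e-06 - 6.5e-06)*440 = 43.6 MPa

43.6


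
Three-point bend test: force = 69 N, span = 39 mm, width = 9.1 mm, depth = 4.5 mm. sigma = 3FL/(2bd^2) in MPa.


sigma = 3*69*39/(2*9.1*4.5^2) = 21.9 MPa

21.9
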